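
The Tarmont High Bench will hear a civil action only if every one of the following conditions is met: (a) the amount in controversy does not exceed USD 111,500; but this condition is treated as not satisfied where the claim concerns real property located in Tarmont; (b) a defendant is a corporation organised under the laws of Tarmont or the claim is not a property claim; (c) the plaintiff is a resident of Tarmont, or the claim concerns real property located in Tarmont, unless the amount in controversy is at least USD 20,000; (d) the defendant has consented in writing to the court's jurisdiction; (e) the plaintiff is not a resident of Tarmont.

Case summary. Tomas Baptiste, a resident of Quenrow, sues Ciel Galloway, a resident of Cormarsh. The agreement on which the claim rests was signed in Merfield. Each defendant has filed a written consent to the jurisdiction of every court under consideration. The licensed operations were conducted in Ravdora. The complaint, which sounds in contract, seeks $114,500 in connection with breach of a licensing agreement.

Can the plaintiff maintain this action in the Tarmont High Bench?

No

The Tarmont High Bench:
  (a) The amount in controversy is $114,500, above the 111,500 dollars ceiling. Not satisfied.
  (b) The claim is a contract claim, not a property claim — that alternative is enough. Satisfied.
  (c) The plaintiff resides in Quenrow, not Tarmont; the claim does not concern real property — no alternative holds. The proviso rescues it, though: the amount in controversy is $114,500, which meets the $20,000 floor. Satisfied.
  (d) Every defendant has filed written consent. Satisfied.
  (e) The plaintiff resides in Quenrow, which is not Tarmont. Met.
  → The court lacks jurisdiction.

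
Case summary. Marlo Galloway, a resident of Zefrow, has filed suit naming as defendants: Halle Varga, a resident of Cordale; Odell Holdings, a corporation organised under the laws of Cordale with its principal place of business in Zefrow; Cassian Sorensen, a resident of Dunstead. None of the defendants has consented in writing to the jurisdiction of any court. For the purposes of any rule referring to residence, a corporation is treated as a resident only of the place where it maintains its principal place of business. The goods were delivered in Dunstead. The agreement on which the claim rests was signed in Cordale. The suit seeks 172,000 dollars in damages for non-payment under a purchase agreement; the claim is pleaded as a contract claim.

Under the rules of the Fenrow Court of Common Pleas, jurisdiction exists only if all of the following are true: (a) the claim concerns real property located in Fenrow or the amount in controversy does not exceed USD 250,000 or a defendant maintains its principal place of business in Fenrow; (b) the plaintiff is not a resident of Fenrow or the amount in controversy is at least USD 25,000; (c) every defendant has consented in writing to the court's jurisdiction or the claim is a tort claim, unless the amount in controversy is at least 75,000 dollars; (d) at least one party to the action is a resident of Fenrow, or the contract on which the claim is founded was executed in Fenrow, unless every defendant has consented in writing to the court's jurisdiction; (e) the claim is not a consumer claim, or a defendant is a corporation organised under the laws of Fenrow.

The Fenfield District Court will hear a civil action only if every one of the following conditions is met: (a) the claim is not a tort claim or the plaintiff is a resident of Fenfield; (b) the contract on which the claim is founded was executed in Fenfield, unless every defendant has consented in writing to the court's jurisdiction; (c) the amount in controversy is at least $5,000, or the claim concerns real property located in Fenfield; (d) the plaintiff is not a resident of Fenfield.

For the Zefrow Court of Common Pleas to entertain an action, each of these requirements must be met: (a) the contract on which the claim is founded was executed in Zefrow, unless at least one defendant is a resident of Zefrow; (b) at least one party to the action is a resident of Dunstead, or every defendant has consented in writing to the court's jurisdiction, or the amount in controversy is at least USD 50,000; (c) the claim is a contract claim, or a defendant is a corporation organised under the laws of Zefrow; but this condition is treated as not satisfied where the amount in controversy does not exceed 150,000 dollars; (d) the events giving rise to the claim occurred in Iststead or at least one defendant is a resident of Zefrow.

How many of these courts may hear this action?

The Fenrow Court of Common Pleas:
  (a) The amount in controversy is USD 172,000, within the $250,000 ceiling — that alternative is enough. Met.
  (b) The plaintiff resides in Zefrow, which is not Fenrow, which satisfies one of the alternatives. Met.
  (c) No such written consent has been filed; the claim is a contract claim, not a tort claim — every alternative fails. However, the amount in controversy is 172,000 dollars, which meets the 75,000 dollars floor, so the 'unless' proviso supplies this condition. Satisfied.
  (d) No party resides in Fenrow; the contract was executed in Cordale, not Fenrow — no alternative holds. The proviso offers no rescue either, since no such written consent has been filed. Not met.
  (e) The claim is a contract claim, not a consumer claim, which satisfies one of the alternatives. Met.
  → Not every requirement is met — no jurisdiction.
The Fenfield District Court:
  (a) The claim is a contract claim, not a tort claim — that alternative is enough. Satisfied.
  (b) The contract was executed in Cordale, not Fenfield. And no such written consent has been filed, so the proviso does not save it. Condition not met.
  (c) The amount in controversy is 172,000 dollars, which meets the 5,000 dollars floor — that alternative is enough. Condition met.
  (d) The plaintiff resides in Zefrow, which is not Fenfield. Condition met.
  → The court lacks jurisdiction.
The Zefrow Court of Common Pleas:
  (a) The contract was executed in Cordale, not Zefrow. The proviso rescues it, though: Odell Holdings resides in Zefrow. Condition met.
  (b) Cassian Sorensen resides in Dunstead, so this disjunct is met. Met.
  (c) The claim is a contract claim, so this disjunct is met. And the carve-out is inapplicable — the amount in controversy is 172,000 dollars, above the $150,000 ceiling. Satisfied.
  (d) Odell Holdings resides in Zefrow, which satisfies one of the alternatives. Condition met.
  → Jurisdiction lies.
Courts with jurisdiction: the Zefrow Court of Common Pleas — 1 in total.

1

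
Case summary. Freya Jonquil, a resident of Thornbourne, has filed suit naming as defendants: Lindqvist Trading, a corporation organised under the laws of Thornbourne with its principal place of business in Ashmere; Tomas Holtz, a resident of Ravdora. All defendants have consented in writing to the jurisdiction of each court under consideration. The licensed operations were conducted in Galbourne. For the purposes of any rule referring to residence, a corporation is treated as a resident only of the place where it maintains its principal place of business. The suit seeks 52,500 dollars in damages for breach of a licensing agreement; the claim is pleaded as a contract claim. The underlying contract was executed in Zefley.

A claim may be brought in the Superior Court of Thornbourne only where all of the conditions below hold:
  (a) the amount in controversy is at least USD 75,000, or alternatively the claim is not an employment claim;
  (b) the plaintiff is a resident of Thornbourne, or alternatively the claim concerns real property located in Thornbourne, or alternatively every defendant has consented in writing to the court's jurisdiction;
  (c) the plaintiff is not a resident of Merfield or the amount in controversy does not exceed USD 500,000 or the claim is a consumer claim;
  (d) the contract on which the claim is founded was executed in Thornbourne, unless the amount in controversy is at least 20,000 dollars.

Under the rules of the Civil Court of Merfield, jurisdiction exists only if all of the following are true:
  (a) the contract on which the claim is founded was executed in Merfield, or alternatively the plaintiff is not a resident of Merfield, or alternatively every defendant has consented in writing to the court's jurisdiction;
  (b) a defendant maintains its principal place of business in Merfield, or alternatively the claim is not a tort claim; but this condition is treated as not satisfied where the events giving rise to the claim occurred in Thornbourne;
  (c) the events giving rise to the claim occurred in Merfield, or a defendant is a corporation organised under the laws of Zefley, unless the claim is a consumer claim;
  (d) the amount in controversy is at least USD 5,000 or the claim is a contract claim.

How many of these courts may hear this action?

1

The Superior Court of Thornbourne:
  (a) The claim is a contract claim, not an employment claim, so this disjunct is met. Satisfied.
  (b) The plaintiff resides in Thornbourne, so this disjunct is met. Condition met.
  (c) The plaintiff resides in Thornbourne, which is not Merfield, so one alternative holds. Condition met.
  (d) The contract was executed in Zefley, not Thornbourne. However, the amount in controversy is USD 52,500, which meets the $20,000 floor, so the 'unless' proviso supplies this condition. Condition met.
  → Jurisdiction lies.
The Civil Court of Merfield:
  (a) The plaintiff resides in Thornbourne, which is not Merfield, so this disjunct is met. Satisfied.
  (b) The claim is a contract claim, not a tort claim, which satisfies one of the alternatives. And the carve-out is inapplicable — the operative events occurred in Galbourne, not Thornbourne. Condition met.
  (c) The operative events occurred in Galbourne, not Merfield; the corporate defendant(s) are organised in Thornbourne, not Zefley — none of the alternatives is met. Nor does the 'unless' clause help: the claim is a contract claim, not a consumer claim. Fails.
  (d) The amount in controversy is $52,500, which meets the USD 5,000 floor, so this disjunct is met. Condition met.
  → No jurisdiction.
Courts with jurisdiction: the Superior Court of Thornbourne — 1 in total.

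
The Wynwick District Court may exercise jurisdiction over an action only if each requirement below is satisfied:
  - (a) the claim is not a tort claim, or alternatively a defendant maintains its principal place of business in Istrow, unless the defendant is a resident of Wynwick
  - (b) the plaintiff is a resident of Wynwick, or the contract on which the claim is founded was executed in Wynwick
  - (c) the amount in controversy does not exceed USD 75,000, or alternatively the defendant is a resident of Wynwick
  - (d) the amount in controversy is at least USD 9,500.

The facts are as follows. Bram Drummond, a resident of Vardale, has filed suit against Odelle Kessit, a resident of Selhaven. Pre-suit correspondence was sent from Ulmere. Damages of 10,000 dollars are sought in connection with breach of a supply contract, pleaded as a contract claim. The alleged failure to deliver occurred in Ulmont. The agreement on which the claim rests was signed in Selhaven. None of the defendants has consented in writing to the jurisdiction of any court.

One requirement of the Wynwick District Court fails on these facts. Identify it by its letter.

(b)

The Wynwick District Court:
  (a) The claim is a contract claim, not a tort claim — that alternative is enough. Condition met.
  (b) The plaintiff resides in Vardale, not Wynwick; the contract was executed in Selhaven, not Wynwick — none of the alternatives is met. Not met.
  (c) The amount in controversy is 10,000 dollars, within the 75,000 dollars ceiling, which satisfies one of the alternatives. Satisfied.
  (d) The amount in controversy is $10,000, which meets the $9,500 floor. Met.
Only condition (b) fails.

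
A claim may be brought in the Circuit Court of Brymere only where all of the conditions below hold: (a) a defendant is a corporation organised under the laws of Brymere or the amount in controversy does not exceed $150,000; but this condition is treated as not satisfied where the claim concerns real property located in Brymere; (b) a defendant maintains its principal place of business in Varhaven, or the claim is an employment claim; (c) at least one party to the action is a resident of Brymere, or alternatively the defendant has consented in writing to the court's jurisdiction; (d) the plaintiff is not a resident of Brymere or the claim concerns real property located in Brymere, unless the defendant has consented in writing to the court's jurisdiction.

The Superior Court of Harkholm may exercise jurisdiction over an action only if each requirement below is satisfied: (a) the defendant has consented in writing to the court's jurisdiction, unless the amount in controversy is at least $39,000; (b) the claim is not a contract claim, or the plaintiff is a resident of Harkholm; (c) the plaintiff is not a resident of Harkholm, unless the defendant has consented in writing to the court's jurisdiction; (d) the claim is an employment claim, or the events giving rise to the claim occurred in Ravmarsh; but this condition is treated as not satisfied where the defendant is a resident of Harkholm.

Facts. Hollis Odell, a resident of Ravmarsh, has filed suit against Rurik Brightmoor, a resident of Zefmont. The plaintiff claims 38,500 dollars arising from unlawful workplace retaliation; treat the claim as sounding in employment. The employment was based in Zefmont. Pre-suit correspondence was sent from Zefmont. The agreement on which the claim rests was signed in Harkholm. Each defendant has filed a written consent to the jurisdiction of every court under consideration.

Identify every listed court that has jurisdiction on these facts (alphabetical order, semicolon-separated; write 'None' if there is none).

the Circuit Court of Brymere; the Superior Court of Harkholm

The Circuit Court of Brymere:
  (a) The amount in controversy is 38,500 dollars, within the $150,000 ceiling — that alternative is enough. The carve-out does not apply: the claim does not concern real property. Condition met.
  (b) The claim is an employment claim — that alternative is enough. Satisfied.
  (c) Every defendant has filed written consent, so this disjunct is met. Satisfied.
  (d) The plaintiff resides in Ravmarsh, which is not Brymere — that alternative is enough. Condition met.
  → The court has jurisdiction.
The Superior Court of Harkholm:
  (a) Every defendant has filed written consent. Condition met.
  (b) The claim is an employment claim, not a contract claim, so this disjunct is met. Satisfied.
  (c) The plaintiff resides in Ravmarsh, which is not Harkholm. Satisfied.
  (d) The claim is an employment claim, which satisfies one of the alternatives. The exception is not triggered, since the defendant resides in Zefmont, not Harkholm. Satisfied.
  → Jurisdiction lies.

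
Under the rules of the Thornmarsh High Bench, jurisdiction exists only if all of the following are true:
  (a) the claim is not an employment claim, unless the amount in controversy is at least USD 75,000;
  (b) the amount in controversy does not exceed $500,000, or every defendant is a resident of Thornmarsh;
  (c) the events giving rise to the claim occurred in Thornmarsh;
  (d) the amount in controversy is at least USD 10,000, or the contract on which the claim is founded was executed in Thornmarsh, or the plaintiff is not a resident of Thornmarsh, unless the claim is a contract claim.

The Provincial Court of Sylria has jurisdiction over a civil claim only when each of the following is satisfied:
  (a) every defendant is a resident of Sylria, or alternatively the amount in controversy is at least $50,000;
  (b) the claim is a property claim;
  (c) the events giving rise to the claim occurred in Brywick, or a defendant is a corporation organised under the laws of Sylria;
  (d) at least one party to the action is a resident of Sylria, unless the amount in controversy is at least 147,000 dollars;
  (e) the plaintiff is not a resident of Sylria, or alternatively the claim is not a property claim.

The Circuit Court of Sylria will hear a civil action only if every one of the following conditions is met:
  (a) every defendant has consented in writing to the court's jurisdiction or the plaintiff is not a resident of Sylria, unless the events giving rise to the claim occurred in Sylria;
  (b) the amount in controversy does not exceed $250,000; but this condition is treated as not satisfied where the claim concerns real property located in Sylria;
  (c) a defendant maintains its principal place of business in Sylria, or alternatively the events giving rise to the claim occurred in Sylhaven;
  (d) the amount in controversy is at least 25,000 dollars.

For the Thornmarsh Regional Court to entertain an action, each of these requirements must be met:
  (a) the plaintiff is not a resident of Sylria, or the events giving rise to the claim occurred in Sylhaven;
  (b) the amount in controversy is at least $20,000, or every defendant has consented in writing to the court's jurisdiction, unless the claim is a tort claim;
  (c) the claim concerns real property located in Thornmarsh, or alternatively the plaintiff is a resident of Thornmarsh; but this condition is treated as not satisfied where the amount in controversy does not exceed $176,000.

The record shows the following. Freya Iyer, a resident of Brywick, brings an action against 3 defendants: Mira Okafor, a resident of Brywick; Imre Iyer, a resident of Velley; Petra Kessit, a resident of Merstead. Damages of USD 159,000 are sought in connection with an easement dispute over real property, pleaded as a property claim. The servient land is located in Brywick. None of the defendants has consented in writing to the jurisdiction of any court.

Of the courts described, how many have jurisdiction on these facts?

1

The Thornmarsh High Bench:
  (a) The claim is a property claim, not an employment claim. Condition met.
  (b) The amount in controversy is 159,000 dollars, within the USD 500,000 ceiling, which satisfies one of the alternatives. Satisfied.
  (c) The operative events occurred in Brywick, not Thornmarsh. Not satisfied.
  (d) The amount in controversy is $159,000, which meets the USD 10,000 floor, so this disjunct is met. Condition met.
  → The court lacks jurisdiction.
The Provincial Court of Sylria:
  (a) The amount in controversy is 159,000 dollars, which meets the $50,000 floor — that alternative is enough. Satisfied.
  (b) The claim is a property claim. Satisfied.
  (c) The operative events occurred in Brywick, which satisfies one of the alternatives. Condition met.
  (d) No party resides in Sylria. But the amount in controversy is 159,000 dollars, which meets the USD 147,000 floor, and the 'unless' clause therefore excuses the requirement. Condition met.
  (e) The plaintiff resides in Brywick, which is not Sylria — that alternative is enough. Condition met.
  → Jurisdiction lies.
The Circuit Court of Sylria:
  (a) The plaintiff resides in Brywick, which is not Sylria — that alternative is enough. Met.
  (b) The amount in controversy is $159,000, within the 250,000 dollars ceiling. The exception is not triggered, since the property lies in Brywick, not Sylria. Met.
  (c) No defendant is a corporation; the operative events occurred in Brywick, not Sylhaven — no alternative holds. Not met.
  (d) The amount in controversy is 159,000 dollars, which meets the 25,000 dollars floor. Satisfied.
  → No jurisdiction.
The Thornmarsh Regional Court:
  (a) The plaintiff resides in Brywick, which is not Sylria, so one alternative holds. Satisfied.
  (b) The amount in controversy is 159,000 dollars, which meets the $20,000 floor, which satisfies one of the alternatives. Condition met.
  (c) The property lies in Brywick, not Thornmarsh; the plaintiff resides in Brywick, not Thornmarsh — no alternative holds. Fails.
  → At least one condition fails; no jurisdiction.
Courts with jurisdiction: the Provincial Court of Sylria — 1 in total.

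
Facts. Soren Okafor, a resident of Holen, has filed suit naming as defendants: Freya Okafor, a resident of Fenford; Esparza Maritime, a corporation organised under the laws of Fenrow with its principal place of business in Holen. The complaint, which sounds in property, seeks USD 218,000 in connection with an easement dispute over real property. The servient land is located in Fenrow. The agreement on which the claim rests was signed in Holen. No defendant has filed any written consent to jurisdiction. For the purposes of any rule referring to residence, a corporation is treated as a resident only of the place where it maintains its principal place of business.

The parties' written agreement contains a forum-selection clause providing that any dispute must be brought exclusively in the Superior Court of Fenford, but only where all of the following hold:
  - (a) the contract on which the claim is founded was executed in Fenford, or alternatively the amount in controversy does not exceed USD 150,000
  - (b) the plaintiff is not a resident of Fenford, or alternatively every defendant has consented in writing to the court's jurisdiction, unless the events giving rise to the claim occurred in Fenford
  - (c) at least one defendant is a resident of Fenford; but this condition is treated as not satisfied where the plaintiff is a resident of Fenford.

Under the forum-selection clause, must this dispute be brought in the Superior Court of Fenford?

No

The Superior Court of Fenford:
  (a) The contract was executed in Holen, not Fenford; the amount in controversy is $218,000, above the USD 150,000 ceiling — every alternative fails. Not met.
  (b) The plaintiff resides in Holen, which is not Fenford — that alternative is enough. Met.
  (c) Freya Okafor resides in Fenford. The carve-out does not apply: the plaintiff resides in Holen, not Fenford. Satisfied.
  → The clause does not apply.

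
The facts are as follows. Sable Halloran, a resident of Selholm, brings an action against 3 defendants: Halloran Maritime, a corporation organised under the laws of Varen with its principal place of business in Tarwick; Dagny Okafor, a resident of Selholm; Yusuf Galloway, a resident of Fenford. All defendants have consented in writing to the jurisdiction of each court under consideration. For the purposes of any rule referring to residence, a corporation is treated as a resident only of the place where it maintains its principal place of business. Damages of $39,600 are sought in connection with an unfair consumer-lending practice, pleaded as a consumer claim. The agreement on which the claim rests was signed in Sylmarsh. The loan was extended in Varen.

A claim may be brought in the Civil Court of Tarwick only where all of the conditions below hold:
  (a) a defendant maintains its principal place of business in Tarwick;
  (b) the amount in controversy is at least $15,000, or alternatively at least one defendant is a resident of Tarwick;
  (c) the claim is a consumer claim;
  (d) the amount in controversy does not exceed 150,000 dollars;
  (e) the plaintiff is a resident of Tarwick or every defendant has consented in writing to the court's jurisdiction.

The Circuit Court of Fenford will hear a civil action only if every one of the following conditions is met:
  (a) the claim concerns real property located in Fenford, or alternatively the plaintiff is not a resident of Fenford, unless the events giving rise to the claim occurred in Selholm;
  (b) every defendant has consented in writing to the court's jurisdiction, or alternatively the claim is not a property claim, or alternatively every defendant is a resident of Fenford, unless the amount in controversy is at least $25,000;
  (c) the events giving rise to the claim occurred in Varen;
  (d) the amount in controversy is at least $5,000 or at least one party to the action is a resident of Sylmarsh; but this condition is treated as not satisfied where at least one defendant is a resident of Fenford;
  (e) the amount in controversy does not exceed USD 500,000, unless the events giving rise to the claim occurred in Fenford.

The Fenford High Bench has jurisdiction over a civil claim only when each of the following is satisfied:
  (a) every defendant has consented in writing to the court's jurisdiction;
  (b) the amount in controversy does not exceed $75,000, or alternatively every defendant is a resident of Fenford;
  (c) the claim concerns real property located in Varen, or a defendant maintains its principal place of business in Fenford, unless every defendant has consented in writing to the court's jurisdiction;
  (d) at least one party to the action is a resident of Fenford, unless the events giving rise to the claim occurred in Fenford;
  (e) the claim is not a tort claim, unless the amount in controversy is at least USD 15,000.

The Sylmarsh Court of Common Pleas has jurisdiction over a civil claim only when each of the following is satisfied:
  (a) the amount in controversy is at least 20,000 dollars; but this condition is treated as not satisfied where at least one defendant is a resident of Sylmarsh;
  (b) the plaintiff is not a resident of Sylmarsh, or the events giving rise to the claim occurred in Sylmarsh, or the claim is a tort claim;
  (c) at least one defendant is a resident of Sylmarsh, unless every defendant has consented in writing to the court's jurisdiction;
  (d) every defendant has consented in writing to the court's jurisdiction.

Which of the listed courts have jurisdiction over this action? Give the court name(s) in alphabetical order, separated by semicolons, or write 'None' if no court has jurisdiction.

The Civil Court of Tarwick:
  (a) Halloran Maritime has its principal place of business in Tarwick. Met.
  (b) The amount in controversy is $39,600, which meets the USD 15,000 floor, so one alternative holds. Satisfied.
  (c) The claim is a consumer claim. Condition met.
  (d) The amount in controversy is 39,600 dollars, within the USD 150,000 ceiling. Met.
  (e) Every defendant has filed written consent, which satisfies one of the alternatives. Condition met.
  → All conditions met; jurisdiction exists.
The Circuit Court of Fenford:
  (a) The plaintiff resides in Selholm, which is not Fenford, so this disjunct is met. Met.
  (b) Every defendant has filed written consent, so one alternative holds. Condition met.
  (c) The operative events occurred in Varen. Met.
  (d) The amount in controversy is USD 39,600, which meets the $5,000 floor, which satisfies one of the alternatives. But Yusuf Galloway resides in Fenford, triggering the carve-out and defeating this condition. Not satisfied.
  (e) The amount in controversy is $39,600, within the 500,000 dollars ceiling. Satisfied.
  → The court lacks jurisdiction.
The Fenford High Bench:
  (a) Every defendant has filed written consent. Satisfied.
  (b) The amount in controversy is 39,600 dollars, within the $75,000 ceiling, so one alternative holds. Satisfied.
  (c) The claim does not concern real property; the corporate defendant(s) have their principal place of business in Tarwick, not Fenford — none of the alternatives is met. The proviso rescues it, though: every defendant has filed written consent. Satisfied.
  (d) Yusuf Galloway resides in Fenford. Satisfied.
  (e) The claim is a consumer claim, not a tort claim. Satisfied.
  → Every requirement is satisfied — jurisdiction.
The Sylmarsh Court of Common Pleas:
  (a) The amount in controversy is USD 39,600, which meets the $20,000 floor. The exception is not triggered, since no defendant resides in Sylmarsh (they reside in Tarwick, Selholm, Fenford). Condition met.
  (b) The plaintiff resides in Selholm, which is not Sylmarsh, so this disjunct is met. Met.
  (c) No defendant resides in Sylmarsh (they reside in Tarwick, Selholm, Fenford). The proviso rescues it, though: every defendant has filed written consent. Met.
  (d) Every defendant has filed written consent. Met.
  → Jurisdiction lies.

the Civil Court of Tarwick; the Fenford High Bench; the Sylmarsh Court of Common Pleas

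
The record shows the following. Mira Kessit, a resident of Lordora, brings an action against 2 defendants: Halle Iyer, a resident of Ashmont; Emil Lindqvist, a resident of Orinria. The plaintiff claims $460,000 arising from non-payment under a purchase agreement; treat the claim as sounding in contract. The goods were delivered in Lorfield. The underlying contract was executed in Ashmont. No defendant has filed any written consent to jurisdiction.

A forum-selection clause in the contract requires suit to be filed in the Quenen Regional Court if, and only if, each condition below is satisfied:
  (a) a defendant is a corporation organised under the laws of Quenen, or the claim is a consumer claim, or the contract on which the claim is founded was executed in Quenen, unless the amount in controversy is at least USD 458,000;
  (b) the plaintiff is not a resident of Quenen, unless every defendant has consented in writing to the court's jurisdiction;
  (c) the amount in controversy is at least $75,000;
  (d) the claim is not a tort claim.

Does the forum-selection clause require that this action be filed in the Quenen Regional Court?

The Quenen Regional Court:
  (a) No defendant is a corporation; the claim is a contract claim, not a consumer claim; the contract was executed in Ashmont, not Quenen — no alternative holds. The proviso rescues it, though: the amount in controversy is 460,000 dollars, which meets the $458,000 floor. Condition met.
  (b) The plaintiff resides in Lordora, which is not Quenen. Met.
  (c) The amount in controversy is USD 460,000, which meets the 75,000 dollars floor. Met.
  (d) The claim is a contract claim, not a tort claim. Satisfied.
  → The clause applies.

Yes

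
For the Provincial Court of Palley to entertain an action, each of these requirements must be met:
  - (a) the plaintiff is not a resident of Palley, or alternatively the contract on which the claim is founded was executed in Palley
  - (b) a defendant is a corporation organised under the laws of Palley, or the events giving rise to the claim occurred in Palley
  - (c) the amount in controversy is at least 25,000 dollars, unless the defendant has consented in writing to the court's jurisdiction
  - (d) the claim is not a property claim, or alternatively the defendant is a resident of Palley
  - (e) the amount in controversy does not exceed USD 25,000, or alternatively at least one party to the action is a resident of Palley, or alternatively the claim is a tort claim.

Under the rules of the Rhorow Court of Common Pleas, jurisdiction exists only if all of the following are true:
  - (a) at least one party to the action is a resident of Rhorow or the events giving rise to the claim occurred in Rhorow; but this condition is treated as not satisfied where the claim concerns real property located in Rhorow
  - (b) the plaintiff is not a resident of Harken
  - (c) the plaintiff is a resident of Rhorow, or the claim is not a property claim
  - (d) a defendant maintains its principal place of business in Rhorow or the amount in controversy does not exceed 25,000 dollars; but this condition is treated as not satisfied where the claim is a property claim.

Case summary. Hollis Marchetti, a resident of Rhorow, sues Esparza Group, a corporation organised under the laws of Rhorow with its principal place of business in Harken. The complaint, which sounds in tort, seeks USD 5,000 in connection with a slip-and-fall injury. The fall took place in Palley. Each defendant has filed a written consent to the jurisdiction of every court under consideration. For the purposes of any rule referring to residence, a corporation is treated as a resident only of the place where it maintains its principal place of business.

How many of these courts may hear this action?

The Provincial Court of Palley:
  (a) The plaintiff resides in Rhorow, which is not Palley, which satisfies one of the alternatives. Condition met.
  (b) The operative events occurred in Palley, so this disjunct is met. Condition met.
  (c) The amount in controversy is USD 5,000, below the 25,000 dollars floor. The proviso rescues it, though: every defendant has filed written consent. Condition met.
  (d) The claim is a tort claim, not a property claim — that alternative is enough. Met.
  (e) The amount in controversy is 5,000 dollars, within the USD 25,000 ceiling — that alternative is enough. Condition met.
  → All conditions met; jurisdiction exists.
The Rhorow Court of Common Pleas:
  (a) Hollis Marchetti resides in Rhorow, so this disjunct is met. The carve-out does not apply: the claim does not concern real property. Met.
  (b) The plaintiff resides in Rhorow, which is not Harken. Met.
  (c) The plaintiff resides in Rhorow, so one alternative holds. Satisfied.
  (d) The amount in controversy is $5,000, within the $25,000 ceiling, which satisfies one of the alternatives. And the carve-out is inapplicable — the claim is a tort claim, not a property claim. Satisfied.
  → All conditions met; jurisdiction exists.
Courts with jurisdiction: the Provincial Court of Palley, the Rhorow Court of Common Pleas — 2 in total.

2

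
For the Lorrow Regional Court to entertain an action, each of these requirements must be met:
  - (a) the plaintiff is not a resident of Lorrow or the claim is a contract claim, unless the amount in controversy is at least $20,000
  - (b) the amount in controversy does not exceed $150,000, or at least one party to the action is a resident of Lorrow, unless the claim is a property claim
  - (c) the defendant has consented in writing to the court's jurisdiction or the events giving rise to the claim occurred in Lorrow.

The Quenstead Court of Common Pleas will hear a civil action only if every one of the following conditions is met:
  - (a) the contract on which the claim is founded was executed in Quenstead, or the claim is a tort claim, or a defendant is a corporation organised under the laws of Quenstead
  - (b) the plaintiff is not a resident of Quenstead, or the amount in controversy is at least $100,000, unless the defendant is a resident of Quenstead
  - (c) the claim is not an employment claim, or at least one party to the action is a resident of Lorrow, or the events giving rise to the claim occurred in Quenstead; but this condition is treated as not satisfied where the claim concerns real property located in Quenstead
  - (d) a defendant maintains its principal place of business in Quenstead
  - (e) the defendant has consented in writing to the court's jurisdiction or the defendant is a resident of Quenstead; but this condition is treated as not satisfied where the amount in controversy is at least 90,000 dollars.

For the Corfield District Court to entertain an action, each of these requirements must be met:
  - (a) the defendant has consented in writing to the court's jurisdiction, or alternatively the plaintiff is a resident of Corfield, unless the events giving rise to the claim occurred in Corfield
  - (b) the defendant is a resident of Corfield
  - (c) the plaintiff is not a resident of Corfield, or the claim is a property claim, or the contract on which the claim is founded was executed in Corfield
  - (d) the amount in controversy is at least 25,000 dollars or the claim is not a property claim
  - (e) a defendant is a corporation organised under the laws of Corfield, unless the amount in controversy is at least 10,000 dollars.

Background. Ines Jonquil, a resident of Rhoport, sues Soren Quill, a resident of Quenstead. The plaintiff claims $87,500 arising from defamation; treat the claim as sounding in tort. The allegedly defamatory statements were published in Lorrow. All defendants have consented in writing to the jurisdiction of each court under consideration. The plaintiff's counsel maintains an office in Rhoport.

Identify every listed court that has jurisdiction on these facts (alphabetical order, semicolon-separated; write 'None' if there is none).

The Lorrow Regional Court:
  (a) The plaintiff resides in Rhoport, which is not Lorrow — that alternative is enough. Met.
  (b) The amount in controversy is USD 87,500, within the $150,000 ceiling, so this disjunct is met. Met.
  (c) Every defendant has filed written consent, which satisfies one of the alternatives. Met.
  → Every requirement is satisfied — jurisdiction.
The Quenstead Court of Common Pleas:
  (a) The claim is a tort claim, which satisfies one of the alternatives. Condition met.
  (b) The plaintiff resides in Rhoport, which is not Quenstead, so this disjunct is met. Met.
  (c) The claim is a tort claim, not an employment claim — that alternative is enough. And the carve-out is inapplicable — the claim does not concern real property. Condition met.
  (d) No defendant is a corporation. Not met.
  (e) Every defendant has filed written consent, so this disjunct is met. The carve-out does not apply: the amount in controversy is $87,500, below the USD 90,000 floor. Satisfied.
  → The court lacks jurisdiction.
The Corfield District Court:
  (a) Every defendant has filed written consent, so this disjunct is met. Condition met.
  (b) The defendant resides in Quenstead, not Corfield. Condition not met.
  (c) The plaintiff resides in Rhoport, which is not Corfield, which satisfies one of the alternatives. Satisfied.
  (d) The amount in controversy is $87,500, which meets the 25,000 dollars floor, so this disjunct is met. Met.
  (e) No defendant is a corporation. The proviso rescues it, though: the amount in controversy is 87,500 dollars, which meets the USD 10,000 floor. Satisfied.
  → Not every requirement is met — no jurisdiction.

the Lorrow Regional Court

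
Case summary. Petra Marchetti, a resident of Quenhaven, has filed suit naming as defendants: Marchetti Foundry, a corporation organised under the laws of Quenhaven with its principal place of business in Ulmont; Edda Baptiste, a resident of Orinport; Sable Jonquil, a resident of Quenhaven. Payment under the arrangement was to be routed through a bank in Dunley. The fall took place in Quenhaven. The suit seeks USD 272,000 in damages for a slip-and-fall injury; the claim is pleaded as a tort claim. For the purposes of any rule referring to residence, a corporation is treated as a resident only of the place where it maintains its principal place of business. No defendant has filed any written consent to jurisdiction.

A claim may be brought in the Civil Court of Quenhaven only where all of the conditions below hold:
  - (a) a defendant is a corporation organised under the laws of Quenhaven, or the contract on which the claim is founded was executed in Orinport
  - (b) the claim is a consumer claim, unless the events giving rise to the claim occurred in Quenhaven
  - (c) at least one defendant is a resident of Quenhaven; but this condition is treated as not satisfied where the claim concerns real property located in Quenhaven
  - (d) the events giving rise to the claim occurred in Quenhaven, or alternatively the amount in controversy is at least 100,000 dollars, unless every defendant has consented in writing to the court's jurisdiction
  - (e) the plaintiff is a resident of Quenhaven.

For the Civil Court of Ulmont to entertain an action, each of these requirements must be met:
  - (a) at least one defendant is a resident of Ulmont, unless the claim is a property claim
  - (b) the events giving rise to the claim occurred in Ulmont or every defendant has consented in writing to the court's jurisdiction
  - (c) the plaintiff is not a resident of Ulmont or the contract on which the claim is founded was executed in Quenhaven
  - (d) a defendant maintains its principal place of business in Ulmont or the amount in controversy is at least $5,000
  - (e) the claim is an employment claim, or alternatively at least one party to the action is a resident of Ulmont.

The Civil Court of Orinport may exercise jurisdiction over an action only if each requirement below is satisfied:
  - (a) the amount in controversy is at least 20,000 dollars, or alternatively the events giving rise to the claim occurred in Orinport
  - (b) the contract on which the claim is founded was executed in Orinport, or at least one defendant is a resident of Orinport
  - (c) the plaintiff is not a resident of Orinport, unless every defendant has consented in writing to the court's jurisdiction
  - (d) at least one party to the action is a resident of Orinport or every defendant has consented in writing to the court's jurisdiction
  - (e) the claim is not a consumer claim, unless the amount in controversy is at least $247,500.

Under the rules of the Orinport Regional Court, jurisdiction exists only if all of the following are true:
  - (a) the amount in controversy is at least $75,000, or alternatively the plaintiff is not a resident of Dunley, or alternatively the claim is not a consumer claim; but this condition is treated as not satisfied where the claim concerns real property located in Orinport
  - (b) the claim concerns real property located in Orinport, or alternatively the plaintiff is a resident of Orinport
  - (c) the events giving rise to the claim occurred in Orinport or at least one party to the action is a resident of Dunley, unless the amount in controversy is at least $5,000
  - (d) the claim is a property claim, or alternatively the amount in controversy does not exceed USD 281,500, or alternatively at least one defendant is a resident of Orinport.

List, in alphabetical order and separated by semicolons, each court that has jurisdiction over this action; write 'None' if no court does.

The Civil Court of Quenhaven:
  (a) Marchetti Foundry is organised under the laws of Quenhaven, so one alternative holds. Condition met.
  (b) The claim is a tort claim, not a consumer claim. But the operative events occurred in Quenhaven, and the 'unless' clause therefore excuses the requirement. Condition met.
  (c) Sable Jonquil resides in Quenhaven. And the carve-out is inapplicable — the claim does not concern real property. Satisfied.
  (d) The operative events occurred in Quenhaven, which satisfies one of the alternatives. Condition met.
  (e) The plaintiff resides in Quenhaven. Condition met.
  → The court has jurisdiction.
The Civil Court of Ulmont:
  (a) Marchetti Foundry resides in Ulmont. Condition met.
  (b) The operative events occurred in Quenhaven, not Ulmont; no such written consent has been filed — no alternative holds. Condition not met.
  (c) The plaintiff resides in Quenhaven, which is not Ulmont, which satisfies one of the alternatives. Met.
  (d) Marchetti Foundry has its principal place of business in Ulmont, so one alternative holds. Met.
  (e) Marchetti Foundry resides in Ulmont, so this disjunct is met. Satisfied.
  → Not every requirement is met — no jurisdiction.
The Civil Court of Orinport:
  (a) The amount in controversy is $272,000, which meets the USD 20,000 floor, so one alternative holds. Satisfied.
  (b) Edda Baptiste resides in Orinport, so one alternative holds. Satisfied.
  (c) The plaintiff resides in Quenhaven, which is not Orinport. Met.
  (d) Edda Baptiste resides in Orinport — that alternative is enough. Satisfied.
  (e) The claim is a tort claim, not a consumer claim. Met.
  → Every requirement is satisfied — jurisdiction.
The Orinport Regional Court:
  (a) The amount in controversy is 272,000 dollars, which meets the $75,000 floor, so one alternative holds. The exception is not triggered, since the claim does not concern real property. Condition met.
  (b) The claim does not concern real property; the plaintiff resides in Quenhaven, not Orinport — no alternative holds. Fails.
  (c) The operative events occurred in Quenhaven, not Orinport; no party resides in Dunley — no alternative holds. However, the amount in controversy is 272,000 dollars, which meets the 5,000 dollars floor, so the 'unless' proviso supplies this condition. Condition met.
  (d) The amount in controversy is 272,000 dollars, within the 281,500 dollars ceiling, which satisfies one of the alternatives. Satisfied.
  → No jurisdiction.

the Civil Court of Orinport; the Civil Court of Quenhaven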